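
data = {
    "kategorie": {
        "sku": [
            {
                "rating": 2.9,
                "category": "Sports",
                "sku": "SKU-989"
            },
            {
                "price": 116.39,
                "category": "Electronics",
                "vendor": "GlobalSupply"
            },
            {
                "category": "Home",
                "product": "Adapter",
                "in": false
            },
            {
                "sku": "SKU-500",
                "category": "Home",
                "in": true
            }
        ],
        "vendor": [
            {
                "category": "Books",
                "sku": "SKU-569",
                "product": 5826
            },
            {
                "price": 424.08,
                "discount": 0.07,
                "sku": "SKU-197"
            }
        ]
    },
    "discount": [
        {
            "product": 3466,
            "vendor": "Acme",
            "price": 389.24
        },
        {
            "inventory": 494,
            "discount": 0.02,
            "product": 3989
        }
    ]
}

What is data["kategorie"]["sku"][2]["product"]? "Adapter"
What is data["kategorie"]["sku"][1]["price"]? 116.39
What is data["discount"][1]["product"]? 3989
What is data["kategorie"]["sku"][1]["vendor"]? "GlobalSupply"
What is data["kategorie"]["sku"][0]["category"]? "Sports"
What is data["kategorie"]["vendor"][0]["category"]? "Books"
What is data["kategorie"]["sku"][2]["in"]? False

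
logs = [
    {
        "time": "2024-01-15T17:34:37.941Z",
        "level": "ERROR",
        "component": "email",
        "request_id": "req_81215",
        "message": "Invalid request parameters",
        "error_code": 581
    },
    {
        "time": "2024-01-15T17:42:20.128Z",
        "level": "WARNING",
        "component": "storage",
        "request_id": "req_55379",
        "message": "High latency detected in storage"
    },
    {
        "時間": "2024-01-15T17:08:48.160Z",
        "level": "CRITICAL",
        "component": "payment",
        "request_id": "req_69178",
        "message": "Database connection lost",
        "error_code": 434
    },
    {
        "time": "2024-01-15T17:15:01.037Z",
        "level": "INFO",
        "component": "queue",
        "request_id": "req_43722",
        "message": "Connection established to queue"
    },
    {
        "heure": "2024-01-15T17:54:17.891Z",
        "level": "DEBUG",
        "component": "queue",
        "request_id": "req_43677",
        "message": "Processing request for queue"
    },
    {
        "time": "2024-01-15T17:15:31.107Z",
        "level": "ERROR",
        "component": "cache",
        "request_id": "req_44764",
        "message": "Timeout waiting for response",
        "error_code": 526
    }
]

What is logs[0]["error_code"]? 581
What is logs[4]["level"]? "DEBUG"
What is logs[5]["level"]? "ERROR"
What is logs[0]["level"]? "ERROR"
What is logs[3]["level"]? "INFO"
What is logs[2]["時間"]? "2024-01-15T17:08:48.160Z"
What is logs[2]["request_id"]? "req_69178"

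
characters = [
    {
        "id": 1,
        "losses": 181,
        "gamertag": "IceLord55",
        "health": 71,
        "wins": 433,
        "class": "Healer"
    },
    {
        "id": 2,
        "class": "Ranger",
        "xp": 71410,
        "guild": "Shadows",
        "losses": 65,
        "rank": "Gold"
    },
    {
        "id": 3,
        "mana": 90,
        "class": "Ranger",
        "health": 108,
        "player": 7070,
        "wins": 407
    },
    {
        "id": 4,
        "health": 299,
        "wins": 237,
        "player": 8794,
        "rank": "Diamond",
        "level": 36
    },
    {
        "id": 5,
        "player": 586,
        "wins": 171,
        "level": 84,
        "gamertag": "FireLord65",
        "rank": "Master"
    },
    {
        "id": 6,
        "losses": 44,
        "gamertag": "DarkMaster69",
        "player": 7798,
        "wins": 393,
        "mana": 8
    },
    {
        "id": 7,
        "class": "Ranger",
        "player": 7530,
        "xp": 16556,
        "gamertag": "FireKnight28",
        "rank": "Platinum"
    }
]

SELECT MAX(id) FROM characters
7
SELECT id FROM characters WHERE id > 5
[6, 7]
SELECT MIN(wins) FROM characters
171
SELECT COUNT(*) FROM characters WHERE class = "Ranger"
3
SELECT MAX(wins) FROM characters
433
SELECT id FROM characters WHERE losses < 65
[6]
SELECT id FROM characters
[1, 2, 3, 4, 5, 6, 7]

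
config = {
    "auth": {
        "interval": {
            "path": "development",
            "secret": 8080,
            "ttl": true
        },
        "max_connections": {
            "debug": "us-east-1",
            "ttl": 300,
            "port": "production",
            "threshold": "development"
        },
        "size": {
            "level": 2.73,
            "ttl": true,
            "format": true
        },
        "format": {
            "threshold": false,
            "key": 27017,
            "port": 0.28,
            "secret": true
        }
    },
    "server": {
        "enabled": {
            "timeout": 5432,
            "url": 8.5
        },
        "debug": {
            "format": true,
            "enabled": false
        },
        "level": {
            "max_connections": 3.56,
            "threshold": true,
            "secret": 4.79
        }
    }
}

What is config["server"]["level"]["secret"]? 4.79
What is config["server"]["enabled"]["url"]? 8.5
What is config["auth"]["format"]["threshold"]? False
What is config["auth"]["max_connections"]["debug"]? "us-east-1"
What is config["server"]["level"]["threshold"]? True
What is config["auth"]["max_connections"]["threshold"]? "development"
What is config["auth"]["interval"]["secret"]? 8080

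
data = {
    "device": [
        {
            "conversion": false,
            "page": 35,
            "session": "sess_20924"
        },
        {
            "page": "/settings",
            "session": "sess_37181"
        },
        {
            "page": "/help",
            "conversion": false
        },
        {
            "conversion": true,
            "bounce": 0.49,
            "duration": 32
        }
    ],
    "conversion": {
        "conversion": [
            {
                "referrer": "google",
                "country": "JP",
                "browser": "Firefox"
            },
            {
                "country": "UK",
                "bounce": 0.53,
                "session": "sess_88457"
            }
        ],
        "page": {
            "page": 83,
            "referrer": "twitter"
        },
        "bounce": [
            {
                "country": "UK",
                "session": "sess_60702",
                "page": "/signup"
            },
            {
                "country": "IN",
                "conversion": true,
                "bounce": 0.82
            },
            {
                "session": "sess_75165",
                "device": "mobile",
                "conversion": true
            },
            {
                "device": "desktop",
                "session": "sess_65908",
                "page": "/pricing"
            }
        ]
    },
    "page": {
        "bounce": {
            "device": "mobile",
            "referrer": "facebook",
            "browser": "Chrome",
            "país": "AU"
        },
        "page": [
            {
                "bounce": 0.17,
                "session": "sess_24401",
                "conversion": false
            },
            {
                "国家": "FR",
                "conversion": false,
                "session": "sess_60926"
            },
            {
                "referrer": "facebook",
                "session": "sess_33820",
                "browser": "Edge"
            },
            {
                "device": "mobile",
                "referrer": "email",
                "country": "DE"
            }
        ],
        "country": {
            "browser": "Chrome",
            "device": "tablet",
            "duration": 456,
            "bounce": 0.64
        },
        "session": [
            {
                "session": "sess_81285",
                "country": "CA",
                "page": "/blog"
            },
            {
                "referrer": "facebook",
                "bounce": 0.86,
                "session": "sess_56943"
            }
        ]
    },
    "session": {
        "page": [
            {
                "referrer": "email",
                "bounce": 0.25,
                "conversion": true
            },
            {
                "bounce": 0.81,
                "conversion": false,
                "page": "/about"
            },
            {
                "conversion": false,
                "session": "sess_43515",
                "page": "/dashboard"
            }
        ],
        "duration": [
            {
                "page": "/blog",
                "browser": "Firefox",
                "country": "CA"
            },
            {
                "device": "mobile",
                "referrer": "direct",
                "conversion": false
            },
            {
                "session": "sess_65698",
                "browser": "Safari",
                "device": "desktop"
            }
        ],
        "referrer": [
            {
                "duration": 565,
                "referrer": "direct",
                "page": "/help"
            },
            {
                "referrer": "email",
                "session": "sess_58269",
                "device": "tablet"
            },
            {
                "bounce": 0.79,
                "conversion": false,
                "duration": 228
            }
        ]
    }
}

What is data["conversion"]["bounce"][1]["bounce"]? 0.82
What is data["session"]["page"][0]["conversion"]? True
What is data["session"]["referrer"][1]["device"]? "tablet"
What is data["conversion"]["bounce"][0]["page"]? "/signup"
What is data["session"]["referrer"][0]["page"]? "/help"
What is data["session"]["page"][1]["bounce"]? 0.81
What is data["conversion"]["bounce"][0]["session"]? "sess_60702"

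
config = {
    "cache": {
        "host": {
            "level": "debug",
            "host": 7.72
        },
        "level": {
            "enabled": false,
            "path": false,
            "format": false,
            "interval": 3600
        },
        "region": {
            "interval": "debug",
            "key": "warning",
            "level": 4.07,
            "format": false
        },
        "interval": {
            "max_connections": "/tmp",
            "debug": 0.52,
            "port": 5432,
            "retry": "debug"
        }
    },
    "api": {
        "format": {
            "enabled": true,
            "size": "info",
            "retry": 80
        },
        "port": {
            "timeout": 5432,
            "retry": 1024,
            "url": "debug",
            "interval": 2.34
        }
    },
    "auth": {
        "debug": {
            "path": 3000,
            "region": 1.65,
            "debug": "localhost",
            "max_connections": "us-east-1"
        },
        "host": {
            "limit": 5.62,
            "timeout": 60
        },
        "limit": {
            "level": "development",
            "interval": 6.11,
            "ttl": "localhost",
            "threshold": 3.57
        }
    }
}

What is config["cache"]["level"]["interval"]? 3600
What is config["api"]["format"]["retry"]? 80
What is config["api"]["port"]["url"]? "debug"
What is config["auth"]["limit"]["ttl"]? "localhost"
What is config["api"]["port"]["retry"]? 1024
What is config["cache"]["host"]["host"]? 7.72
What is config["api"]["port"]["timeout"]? 5432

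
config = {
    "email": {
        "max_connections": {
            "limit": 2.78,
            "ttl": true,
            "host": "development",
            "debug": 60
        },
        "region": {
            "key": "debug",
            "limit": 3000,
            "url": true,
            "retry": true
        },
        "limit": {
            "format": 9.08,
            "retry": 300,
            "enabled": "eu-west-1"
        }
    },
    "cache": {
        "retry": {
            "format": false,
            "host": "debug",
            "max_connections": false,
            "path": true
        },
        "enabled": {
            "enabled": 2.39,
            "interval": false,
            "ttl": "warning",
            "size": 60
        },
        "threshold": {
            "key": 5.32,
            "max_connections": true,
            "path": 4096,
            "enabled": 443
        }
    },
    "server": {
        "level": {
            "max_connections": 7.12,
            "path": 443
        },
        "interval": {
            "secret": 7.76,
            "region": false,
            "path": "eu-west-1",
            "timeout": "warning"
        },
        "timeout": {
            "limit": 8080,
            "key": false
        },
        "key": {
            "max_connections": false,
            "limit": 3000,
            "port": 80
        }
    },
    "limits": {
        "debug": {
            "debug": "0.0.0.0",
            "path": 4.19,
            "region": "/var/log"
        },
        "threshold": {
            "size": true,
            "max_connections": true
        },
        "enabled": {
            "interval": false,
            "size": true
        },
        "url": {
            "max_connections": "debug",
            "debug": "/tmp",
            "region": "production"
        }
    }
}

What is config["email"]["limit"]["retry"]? 300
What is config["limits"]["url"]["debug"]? "/tmp"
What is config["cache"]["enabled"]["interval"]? False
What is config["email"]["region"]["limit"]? 3000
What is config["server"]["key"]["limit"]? 3000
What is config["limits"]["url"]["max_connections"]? "debug"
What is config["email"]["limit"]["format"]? 9.08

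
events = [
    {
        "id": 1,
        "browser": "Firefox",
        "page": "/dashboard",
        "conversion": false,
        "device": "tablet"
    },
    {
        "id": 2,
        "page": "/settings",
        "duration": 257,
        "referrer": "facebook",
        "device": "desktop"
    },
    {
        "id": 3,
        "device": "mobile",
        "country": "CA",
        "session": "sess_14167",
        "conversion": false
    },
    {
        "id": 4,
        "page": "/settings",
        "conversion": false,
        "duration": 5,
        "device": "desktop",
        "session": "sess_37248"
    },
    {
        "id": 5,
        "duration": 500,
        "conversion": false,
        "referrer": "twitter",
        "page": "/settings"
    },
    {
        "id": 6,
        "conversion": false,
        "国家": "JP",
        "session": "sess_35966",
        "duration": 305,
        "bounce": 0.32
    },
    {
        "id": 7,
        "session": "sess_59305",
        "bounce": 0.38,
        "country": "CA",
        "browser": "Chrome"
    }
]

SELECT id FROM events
[1, 2, 3, 4, 5, 6, 7]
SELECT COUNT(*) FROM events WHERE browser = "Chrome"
1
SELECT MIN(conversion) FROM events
False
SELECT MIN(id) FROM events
1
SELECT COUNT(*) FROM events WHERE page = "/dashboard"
1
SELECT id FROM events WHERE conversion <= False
[1, 3, 4, 5, 6]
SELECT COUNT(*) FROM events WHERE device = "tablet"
1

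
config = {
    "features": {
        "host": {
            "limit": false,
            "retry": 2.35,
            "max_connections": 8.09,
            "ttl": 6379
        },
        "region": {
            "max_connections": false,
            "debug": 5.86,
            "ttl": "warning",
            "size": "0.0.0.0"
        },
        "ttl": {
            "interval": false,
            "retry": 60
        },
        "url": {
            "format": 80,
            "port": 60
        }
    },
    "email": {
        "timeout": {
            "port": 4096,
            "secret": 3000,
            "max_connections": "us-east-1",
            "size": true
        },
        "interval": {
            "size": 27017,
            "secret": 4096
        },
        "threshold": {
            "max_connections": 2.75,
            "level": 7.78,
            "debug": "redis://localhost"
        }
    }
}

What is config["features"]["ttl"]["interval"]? False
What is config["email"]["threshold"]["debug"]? "redis://localhost"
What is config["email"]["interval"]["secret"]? 4096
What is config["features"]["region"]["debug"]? 5.86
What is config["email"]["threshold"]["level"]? 7.78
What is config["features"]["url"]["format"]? 80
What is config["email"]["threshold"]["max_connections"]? 2.75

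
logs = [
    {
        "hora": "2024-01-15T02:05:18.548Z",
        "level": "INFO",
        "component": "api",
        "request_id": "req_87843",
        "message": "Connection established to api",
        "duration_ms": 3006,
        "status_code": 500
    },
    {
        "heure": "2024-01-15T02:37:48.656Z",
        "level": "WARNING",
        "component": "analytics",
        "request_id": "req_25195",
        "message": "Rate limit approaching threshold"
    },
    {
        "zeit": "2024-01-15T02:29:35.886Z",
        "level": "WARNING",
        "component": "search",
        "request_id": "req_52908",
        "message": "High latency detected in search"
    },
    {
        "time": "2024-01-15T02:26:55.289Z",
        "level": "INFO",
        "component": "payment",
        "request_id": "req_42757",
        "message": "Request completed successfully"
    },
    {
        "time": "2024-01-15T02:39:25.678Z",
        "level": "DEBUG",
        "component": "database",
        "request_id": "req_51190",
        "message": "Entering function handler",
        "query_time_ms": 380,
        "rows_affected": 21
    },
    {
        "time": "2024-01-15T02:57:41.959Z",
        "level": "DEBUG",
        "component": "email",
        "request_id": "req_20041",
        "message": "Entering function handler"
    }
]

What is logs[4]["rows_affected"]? 21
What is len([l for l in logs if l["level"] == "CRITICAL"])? 0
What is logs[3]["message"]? "Request completed successfully"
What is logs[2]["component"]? "search"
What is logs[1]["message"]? "Rate limit approaching threshold"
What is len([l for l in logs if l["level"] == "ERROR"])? 0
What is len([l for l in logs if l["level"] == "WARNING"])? 2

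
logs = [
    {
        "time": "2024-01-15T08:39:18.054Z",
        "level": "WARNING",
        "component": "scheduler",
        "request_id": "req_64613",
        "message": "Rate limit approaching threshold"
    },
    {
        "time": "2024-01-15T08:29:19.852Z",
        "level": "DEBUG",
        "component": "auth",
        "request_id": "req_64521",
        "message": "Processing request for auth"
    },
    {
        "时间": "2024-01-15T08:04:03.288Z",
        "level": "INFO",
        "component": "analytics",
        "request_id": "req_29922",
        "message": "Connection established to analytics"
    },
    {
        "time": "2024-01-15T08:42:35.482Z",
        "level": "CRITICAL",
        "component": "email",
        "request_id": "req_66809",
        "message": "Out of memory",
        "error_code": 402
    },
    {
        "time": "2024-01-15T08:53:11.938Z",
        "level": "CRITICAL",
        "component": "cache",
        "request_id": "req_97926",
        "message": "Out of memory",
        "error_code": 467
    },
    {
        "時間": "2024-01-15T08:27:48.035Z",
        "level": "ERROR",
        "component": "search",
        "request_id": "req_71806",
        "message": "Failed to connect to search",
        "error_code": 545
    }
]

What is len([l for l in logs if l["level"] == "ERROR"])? 1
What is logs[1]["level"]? "DEBUG"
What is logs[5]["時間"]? "2024-01-15T08:27:48.035Z"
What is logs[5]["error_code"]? 545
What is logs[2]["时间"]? "2024-01-15T08:04:03.288Z"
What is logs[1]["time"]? "2024-01-15T08:29:19.852Z"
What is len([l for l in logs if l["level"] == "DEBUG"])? 1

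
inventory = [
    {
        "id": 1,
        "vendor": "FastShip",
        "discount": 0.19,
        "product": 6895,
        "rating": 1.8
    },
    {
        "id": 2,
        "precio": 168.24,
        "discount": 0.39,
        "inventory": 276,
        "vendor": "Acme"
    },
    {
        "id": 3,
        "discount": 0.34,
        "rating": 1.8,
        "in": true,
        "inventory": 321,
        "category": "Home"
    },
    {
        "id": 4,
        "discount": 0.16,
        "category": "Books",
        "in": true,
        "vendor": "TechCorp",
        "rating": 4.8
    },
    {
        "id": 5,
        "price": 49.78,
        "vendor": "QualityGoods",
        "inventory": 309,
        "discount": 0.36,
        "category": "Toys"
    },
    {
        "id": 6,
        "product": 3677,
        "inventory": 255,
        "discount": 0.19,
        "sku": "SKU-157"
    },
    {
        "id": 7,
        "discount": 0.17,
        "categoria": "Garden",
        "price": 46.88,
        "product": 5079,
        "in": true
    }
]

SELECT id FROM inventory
[1, 2, 3, 4, 5, 6, 7]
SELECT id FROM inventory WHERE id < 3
[1, 2]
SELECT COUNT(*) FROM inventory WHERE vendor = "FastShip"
1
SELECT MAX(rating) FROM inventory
4.8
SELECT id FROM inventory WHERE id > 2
[3, 4, 5, 6, 7]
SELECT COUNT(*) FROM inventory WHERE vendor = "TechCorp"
1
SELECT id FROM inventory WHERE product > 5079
[1]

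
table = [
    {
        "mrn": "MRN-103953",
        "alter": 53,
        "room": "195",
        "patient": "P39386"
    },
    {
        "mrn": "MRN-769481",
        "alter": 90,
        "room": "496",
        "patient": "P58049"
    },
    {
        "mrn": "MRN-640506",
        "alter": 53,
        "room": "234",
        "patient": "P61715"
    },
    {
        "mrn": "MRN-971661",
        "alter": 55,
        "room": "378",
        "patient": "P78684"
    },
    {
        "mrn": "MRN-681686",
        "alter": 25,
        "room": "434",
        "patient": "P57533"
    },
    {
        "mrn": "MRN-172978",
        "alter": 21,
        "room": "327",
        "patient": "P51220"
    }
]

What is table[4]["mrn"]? "MRN-681686"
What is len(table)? 6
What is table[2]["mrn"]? "MRN-640506"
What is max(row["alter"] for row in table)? 90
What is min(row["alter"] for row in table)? 21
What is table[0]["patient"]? "P39386"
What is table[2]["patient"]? "P61715"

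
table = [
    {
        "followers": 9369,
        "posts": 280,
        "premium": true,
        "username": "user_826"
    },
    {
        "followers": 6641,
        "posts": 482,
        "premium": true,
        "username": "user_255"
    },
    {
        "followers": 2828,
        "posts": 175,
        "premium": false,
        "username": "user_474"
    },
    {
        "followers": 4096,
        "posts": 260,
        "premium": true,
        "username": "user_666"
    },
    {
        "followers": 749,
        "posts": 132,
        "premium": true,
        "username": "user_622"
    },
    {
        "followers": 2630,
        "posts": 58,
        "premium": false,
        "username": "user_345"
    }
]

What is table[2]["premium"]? False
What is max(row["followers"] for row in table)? 9369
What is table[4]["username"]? "user_622"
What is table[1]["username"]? "user_255"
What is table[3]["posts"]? 260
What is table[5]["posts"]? 58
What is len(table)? 6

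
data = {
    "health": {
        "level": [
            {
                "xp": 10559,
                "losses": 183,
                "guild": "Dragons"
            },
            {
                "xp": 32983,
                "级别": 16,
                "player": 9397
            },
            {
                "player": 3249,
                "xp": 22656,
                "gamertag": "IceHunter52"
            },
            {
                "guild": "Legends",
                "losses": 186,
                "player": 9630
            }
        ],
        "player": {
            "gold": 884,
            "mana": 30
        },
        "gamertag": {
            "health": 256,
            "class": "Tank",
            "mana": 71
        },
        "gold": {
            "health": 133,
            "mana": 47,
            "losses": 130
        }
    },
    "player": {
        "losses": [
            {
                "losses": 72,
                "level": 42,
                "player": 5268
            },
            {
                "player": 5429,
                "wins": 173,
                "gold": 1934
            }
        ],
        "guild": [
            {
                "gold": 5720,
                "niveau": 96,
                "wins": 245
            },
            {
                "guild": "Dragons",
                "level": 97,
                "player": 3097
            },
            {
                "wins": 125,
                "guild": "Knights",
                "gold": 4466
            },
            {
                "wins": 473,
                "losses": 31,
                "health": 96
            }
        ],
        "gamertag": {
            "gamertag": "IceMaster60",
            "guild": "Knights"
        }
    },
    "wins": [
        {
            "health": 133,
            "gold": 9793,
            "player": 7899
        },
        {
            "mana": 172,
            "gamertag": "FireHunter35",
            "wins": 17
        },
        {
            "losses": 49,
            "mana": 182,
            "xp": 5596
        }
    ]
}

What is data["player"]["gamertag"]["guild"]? "Knights"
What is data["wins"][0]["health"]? 133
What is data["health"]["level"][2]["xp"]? 22656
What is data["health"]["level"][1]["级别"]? 16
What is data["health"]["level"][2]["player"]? 3249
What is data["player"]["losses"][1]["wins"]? 173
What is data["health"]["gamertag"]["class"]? "Tank"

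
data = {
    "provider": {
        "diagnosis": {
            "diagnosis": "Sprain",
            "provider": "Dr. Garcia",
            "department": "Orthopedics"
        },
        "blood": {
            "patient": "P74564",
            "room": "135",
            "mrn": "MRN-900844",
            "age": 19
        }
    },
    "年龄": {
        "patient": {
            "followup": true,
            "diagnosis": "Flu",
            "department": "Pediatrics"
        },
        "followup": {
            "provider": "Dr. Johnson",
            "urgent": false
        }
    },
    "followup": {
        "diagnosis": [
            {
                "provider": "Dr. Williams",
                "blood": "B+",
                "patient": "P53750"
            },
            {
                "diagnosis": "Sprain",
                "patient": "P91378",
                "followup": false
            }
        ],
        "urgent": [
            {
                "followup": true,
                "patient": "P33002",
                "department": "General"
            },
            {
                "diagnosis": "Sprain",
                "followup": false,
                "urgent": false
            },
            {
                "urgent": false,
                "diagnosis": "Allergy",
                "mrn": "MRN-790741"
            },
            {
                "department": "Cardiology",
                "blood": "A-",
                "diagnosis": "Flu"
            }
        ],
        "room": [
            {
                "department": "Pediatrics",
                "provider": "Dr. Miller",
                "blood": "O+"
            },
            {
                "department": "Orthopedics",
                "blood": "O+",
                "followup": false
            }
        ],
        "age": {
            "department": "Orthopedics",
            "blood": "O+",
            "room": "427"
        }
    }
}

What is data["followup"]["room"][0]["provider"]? "Dr. Miller"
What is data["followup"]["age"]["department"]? "Orthopedics"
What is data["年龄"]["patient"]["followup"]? True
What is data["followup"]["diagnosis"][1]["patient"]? "P91378"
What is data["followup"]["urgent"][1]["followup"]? False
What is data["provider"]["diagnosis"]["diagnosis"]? "Sprain"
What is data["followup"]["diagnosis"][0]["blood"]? "B+"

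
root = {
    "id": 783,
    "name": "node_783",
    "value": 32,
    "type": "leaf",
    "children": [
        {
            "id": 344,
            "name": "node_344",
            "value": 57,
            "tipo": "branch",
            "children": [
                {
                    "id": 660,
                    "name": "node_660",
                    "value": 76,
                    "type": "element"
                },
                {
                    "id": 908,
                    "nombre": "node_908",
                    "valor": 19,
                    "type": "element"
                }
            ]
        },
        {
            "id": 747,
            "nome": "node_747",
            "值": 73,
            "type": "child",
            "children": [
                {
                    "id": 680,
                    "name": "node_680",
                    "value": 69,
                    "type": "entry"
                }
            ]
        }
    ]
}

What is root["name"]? "node_783"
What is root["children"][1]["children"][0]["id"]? 680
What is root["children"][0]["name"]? "node_344"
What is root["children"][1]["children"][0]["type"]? "entry"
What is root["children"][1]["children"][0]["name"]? "node_680"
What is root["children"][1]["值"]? 73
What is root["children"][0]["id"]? 344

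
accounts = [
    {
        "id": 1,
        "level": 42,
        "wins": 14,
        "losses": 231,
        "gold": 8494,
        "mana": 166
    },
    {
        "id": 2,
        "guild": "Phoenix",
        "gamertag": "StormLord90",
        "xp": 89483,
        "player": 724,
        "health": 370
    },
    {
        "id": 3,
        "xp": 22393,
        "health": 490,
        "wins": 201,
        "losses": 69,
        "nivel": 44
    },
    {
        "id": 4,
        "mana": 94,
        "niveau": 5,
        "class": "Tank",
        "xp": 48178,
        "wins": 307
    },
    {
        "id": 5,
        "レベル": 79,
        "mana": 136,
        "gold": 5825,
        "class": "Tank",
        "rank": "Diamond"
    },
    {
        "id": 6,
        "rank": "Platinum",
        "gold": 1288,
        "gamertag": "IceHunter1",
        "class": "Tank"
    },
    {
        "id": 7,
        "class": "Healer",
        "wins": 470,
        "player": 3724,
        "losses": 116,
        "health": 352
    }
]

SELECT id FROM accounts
[1, 2, 3, 4, 5, 6, 7]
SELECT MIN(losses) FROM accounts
69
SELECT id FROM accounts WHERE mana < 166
[4, 5]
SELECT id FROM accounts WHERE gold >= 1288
[1, 5, 6]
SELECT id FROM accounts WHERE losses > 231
[]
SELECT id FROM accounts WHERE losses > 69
[1, 7]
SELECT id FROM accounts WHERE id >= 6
[6, 7]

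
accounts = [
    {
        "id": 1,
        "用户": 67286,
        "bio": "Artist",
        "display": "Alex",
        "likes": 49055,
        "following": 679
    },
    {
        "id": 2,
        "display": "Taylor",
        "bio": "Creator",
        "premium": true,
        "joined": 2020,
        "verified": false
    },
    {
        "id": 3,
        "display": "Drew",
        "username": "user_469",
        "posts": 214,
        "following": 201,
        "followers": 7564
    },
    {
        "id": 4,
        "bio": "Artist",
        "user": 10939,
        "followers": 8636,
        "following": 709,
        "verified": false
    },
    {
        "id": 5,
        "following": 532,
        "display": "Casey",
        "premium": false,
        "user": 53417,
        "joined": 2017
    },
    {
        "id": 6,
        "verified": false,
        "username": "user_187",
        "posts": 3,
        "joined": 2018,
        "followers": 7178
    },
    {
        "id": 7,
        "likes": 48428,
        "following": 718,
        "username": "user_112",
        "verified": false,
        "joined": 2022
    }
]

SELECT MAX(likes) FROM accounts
49055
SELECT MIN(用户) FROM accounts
67286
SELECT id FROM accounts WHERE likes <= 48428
[7]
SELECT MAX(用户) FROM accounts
67286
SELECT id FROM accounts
[1, 2, 3, 4, 5, 6, 7]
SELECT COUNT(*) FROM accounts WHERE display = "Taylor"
1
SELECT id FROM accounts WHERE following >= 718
[7]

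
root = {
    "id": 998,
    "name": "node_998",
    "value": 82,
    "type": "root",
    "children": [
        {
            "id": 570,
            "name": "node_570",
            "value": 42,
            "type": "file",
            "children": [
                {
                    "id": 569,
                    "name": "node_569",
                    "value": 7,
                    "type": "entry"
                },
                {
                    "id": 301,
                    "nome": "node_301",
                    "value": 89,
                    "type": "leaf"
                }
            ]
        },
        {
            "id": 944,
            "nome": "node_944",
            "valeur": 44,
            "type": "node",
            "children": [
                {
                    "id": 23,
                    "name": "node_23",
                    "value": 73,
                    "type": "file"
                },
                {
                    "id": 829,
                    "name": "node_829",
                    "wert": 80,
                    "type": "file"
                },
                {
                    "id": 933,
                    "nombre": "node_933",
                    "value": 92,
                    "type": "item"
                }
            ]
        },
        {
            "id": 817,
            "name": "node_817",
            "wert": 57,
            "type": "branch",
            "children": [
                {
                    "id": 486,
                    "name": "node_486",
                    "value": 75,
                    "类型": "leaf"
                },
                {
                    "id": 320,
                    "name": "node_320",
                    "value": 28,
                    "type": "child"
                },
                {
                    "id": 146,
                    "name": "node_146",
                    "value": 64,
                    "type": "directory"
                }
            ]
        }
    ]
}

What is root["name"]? "node_998"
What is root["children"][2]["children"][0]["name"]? "node_486"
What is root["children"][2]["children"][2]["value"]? 64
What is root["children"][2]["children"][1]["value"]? 28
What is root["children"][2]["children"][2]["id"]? 146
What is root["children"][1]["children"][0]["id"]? 23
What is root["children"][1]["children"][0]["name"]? "node_23"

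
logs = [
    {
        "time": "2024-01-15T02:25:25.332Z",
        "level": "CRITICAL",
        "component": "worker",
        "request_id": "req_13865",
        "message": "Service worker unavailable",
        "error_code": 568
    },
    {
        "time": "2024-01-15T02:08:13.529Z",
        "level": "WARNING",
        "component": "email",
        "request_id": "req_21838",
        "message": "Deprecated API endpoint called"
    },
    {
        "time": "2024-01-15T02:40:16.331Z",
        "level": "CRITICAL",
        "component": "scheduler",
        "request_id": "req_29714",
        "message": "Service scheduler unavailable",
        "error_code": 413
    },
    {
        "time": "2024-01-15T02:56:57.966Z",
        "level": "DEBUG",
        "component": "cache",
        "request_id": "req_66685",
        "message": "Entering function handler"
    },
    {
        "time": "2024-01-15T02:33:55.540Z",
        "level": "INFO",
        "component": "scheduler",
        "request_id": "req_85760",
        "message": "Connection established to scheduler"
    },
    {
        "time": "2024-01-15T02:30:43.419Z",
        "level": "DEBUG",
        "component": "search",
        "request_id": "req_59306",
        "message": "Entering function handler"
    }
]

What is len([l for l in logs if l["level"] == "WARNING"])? 1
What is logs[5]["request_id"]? "req_59306"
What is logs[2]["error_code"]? 413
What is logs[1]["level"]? "WARNING"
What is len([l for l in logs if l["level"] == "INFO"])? 1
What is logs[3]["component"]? "cache"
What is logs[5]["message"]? "Entering function handler"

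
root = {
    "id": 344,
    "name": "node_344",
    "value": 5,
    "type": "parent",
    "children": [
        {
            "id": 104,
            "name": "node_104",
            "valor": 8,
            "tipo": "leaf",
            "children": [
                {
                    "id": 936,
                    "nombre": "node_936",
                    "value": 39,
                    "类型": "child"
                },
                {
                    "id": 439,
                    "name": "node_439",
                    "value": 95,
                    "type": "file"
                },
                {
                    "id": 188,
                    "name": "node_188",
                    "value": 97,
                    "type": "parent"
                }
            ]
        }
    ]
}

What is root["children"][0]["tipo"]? "leaf"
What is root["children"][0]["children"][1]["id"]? 439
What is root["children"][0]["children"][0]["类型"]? "child"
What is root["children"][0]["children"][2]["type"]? "parent"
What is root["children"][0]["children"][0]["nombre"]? "node_936"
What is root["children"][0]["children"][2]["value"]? 97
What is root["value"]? 5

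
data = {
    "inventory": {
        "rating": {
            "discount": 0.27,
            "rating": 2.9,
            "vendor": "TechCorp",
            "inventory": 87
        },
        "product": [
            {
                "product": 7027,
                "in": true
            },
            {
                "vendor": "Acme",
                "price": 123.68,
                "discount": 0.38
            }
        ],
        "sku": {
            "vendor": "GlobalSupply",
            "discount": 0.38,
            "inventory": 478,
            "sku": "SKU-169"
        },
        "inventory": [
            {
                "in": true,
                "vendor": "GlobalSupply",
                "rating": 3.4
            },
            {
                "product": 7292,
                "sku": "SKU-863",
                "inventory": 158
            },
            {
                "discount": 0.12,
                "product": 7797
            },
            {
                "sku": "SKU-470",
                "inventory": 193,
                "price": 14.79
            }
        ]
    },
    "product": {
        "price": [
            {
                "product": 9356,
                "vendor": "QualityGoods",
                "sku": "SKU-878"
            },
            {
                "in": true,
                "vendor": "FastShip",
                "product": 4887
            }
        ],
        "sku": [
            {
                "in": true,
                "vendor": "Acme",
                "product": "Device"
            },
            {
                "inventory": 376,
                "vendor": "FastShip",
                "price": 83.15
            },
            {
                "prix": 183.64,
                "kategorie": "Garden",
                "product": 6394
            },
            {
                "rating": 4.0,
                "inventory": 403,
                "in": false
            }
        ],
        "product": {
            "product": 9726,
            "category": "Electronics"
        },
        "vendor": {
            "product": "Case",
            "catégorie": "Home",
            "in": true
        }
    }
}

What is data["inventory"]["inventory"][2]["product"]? 7797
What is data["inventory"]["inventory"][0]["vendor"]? "GlobalSupply"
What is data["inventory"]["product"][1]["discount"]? 0.38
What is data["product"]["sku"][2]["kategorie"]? "Garden"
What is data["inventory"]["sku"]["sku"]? "SKU-169"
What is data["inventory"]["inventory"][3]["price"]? 14.79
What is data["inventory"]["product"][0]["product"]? 7027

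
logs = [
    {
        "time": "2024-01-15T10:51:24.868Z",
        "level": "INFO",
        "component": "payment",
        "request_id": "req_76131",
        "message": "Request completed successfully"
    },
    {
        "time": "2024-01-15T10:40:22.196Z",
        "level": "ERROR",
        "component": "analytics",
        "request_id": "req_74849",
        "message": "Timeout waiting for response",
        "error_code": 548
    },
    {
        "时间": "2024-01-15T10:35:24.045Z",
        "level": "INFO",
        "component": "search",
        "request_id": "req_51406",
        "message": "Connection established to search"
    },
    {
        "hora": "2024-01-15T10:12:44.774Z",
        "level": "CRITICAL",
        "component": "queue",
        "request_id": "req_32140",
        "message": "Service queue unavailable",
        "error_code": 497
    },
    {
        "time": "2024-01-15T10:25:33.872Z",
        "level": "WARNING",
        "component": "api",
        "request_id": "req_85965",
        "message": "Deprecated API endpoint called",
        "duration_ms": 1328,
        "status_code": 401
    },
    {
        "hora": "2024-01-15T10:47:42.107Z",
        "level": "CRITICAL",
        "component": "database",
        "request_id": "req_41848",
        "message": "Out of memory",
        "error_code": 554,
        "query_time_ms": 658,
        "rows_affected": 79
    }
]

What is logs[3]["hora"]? "2024-01-15T10:12:44.774Z"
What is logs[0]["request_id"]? "req_76131"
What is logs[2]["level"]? "INFO"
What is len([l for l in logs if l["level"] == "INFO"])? 2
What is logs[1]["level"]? "ERROR"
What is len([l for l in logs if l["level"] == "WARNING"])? 1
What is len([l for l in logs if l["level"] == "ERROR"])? 1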